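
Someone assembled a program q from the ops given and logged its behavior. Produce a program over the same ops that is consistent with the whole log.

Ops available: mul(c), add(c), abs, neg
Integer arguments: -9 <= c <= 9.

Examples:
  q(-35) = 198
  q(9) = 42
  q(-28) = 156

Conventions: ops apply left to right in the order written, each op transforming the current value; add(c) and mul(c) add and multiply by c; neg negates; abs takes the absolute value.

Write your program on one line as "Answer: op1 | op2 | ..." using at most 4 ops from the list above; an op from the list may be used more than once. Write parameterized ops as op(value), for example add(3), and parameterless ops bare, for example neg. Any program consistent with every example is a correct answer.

abs | add(-2) | neg | mul(-6)

Check, running the answer program on each example:
  -35 -> 35 -> 33 -> -33 -> 198
  9 -> 9 -> 7 -> -7 -> 42
  -28 -> 28 -> 26 -> -26 -> 156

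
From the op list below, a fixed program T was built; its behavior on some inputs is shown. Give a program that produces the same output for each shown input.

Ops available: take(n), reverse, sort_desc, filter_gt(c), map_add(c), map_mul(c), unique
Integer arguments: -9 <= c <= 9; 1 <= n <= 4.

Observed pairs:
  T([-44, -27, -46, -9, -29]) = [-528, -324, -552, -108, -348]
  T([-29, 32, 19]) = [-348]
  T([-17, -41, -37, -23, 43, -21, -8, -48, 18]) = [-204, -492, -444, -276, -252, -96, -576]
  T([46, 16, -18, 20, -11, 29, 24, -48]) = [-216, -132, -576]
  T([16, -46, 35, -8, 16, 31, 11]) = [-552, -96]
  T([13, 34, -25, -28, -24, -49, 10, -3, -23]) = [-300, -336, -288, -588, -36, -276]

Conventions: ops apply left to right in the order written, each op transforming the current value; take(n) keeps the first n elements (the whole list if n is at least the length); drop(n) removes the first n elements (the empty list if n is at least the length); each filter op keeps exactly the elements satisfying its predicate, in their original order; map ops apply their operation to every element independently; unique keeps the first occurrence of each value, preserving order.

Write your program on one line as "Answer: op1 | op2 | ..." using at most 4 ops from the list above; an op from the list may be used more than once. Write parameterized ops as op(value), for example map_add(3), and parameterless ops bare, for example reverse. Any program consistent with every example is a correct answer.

map_mul(-2) | unique | filter_gt(0) | map_mul(-6)

Check, running the answer program on each example:
  [-44, -27, -46, -9, -29] -> [88, 54, 92, 18, 58] -> [88, 54, 92, 18, 58] -> [88, 54, 92, 18, 58] -> [-528, -324, -552, -108, -348]
  [-29, 32, 19] -> [58, -64, -38] -> [58, -64, -38] -> [58] -> [-348]
  [-17, -41, -37, -23, 43, -21, -8, -48, 18] -> [34, 82, 74, 46, -86, 42, 16, 96, -36] -> [34, 82, 74, 46, -86, 42, 16, 96, -36] -> [34, 82, 74, 46, 42, 16, 96] -> [-204, -492, -444, -276, -252, -96, -576]
  [46, 16, -18, 20, -11, 29, 24, -48] -> [-92, -32, 36, -40, 22, -58, -48, 96] -> [-92, -32, 36, -40, 22, -58, -48, 96] -> [36, 22, 96] -> [-216, -132, -576]
  [16, -46, 35, -8, 16, 31, 11] -> [-32, 92, -70, 16, -32, -62, -22] -> [-32, 92, -70, 16, -62, -22] -> [92, 16] -> [-552, -96]
  [13, 34, -25, -28, -24, -49, 10, -3, -23] -> [-26, -68, 50, 56, 48, 98, -20, 6, 46] -> [-26, -68, 50, 56, 48, 98, -20, 6, 46] -> [50, 56, 48, 98, 6, 46] -> [-300, -336, -288, -588, -36, -276]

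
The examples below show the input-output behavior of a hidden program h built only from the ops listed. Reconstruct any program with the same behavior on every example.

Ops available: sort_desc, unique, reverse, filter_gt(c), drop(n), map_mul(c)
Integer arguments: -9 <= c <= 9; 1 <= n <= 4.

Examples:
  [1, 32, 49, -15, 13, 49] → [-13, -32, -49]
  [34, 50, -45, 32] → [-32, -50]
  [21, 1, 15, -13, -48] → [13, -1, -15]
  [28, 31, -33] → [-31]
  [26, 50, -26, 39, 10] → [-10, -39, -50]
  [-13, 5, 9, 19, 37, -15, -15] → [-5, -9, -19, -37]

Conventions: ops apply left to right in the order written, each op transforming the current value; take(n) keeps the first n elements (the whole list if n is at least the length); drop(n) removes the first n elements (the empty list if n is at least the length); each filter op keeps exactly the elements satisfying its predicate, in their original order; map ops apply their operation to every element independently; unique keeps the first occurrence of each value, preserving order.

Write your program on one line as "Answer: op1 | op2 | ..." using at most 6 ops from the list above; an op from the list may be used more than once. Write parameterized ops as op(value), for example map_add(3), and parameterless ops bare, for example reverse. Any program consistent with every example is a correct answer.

drop(1) | unique | sort_desc | reverse | map_mul(-1) | drop(1)

Check, running the answer program on each example:
  [1, 32, 49, -15, 13, 49] -> [32, 49, -15, 13, 49] -> [32, 49, -15, 13] -> [49, 32, 13, -15] -> [-15, 13, 32, 49] -> [15, -13, -32, -49] -> [-13, -32, -49]
  [34, 50, -45, 32] -> [50, -45, 32] -> [50, -45, 32] -> [50, 32, -45] -> [-45, 32, 50] -> [45, -32, -50] -> [-32, -50]
  [21, 1, 15, -13, -48] -> [1, 15, -13, -48] -> [1, 15, -13, -48] -> [15, 1, -13, -48] -> [-48, -13, 1, 15] -> [48, 13, -1, -15] -> [13, -1, -15]
  [28, 31, -33] -> [31, -33] -> [31, -33] -> [31, -33] -> [-33, 31] -> [33, -31] -> [-31]
  [26, 50, -26, 39, 10] -> [50, -26, 39, 10] -> [50, -26, 39, 10] -> [50, 39, 10, -26] -> [-26, 10, 39, 50] -> [26, -10, -39, -50] -> [-10, -39, -50]
  [-13, 5, 9, 19, 37, -15, -15] -> [5, 9, 19, 37, -15, -15] -> [5, 9, 19, 37, -15] -> [37, 19, 9, 5, -15] -> [-15, 5, 9, 19, 37] -> [15, -5, -9, -19, -37] -> [-5, -9, -19, -37]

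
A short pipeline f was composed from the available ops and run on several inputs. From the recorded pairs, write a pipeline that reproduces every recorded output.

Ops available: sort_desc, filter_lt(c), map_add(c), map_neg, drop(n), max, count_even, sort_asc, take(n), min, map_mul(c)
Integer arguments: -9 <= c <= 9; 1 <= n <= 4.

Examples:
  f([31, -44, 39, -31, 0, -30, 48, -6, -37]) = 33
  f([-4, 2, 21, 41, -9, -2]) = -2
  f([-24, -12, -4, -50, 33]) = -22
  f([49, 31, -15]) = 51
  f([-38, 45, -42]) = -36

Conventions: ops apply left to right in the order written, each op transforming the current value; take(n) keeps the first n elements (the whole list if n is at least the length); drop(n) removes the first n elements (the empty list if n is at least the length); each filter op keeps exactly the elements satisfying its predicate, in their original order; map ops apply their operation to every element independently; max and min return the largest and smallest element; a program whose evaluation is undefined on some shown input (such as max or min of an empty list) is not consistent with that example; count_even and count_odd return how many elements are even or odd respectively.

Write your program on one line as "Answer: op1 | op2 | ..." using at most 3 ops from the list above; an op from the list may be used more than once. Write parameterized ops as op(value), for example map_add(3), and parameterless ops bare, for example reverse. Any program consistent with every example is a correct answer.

take(1) | map_add(2) | max

Check, running the answer program on each example:
  [31, -44, 39, -31, 0, -30, 48, -6, -37] -> [31] -> [33] -> 33
  [-4, 2, 21, 41, -9, -2] -> [-4] -> [-2] -> -2
  [-24, -12, -4, -50, 33] -> [-24] -> [-22] -> -22
  [49, 31, -15] -> [49] -> [51] -> 51
  [-38, 45, -42] -> [-38] -> [-36] -> -36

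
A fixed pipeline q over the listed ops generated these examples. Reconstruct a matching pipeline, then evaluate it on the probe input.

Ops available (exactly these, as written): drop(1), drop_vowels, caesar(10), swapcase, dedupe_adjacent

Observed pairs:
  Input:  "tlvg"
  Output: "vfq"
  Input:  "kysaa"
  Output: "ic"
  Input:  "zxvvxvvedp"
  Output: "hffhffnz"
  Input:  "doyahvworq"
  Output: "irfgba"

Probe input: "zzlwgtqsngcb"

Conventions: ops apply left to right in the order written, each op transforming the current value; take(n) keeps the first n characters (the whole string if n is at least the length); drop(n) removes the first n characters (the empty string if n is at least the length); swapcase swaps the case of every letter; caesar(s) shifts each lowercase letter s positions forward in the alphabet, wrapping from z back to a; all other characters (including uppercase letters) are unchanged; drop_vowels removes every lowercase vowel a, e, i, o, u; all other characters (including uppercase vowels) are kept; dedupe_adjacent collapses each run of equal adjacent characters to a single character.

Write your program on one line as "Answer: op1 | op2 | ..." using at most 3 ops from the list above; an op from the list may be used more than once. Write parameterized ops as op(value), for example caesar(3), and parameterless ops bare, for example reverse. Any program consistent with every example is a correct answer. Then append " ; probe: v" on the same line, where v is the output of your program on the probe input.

drop_vowels | drop(1) | caesar(10) ; probe: "jvgqdacxqml"

Check, running the answer program on each example:
  "tlvg" -> "tlvg" -> "lvg" -> "vfq"
  "kysaa" -> "kys" -> "ys" -> "ic"
  "zxvvxvvedp" -> "zxvvxvvdp" -> "xvvxvvdp" -> "hffhffnz"
  "doyahvworq" -> "dyhvwrq" -> "yhvwrq" -> "irfgba"
  probe: "zzlwgtqsngcb" -> "zzlwgtqsngcb" -> "zlwgtqsngcb" -> "jvgqdacxqml"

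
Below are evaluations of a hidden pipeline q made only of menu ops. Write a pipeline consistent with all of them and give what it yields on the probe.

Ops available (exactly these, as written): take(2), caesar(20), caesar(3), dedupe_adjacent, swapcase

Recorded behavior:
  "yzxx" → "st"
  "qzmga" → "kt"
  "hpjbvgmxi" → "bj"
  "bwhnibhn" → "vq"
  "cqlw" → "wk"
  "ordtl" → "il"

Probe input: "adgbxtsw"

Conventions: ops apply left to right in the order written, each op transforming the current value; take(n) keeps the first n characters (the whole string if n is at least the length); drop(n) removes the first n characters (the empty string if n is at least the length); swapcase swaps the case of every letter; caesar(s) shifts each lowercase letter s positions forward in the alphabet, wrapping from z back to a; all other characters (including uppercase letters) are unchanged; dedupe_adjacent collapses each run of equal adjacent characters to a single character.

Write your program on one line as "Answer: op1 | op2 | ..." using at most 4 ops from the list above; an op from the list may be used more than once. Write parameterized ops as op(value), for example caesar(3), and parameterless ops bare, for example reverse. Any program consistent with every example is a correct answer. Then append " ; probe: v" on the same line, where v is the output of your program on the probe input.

dedupe_adjacent | take(2) | caesar(20) ; probe: "ux"

Check, running the answer program on each example:
  "yzxx" -> "yzx" -> "yz" -> "st"
  "qzmga" -> "qzmga" -> "qz" -> "kt"
  "hpjbvgmxi" -> "hpjbvgmxi" -> "hp" -> "bj"
  "bwhnibhn" -> "bwhnibhn" -> "bw" -> "vq"
  "cqlw" -> "cqlw" -> "cq" -> "wk"
  "ordtl" -> "ordtl" -> "or" -> "il"
  probe: "adgbxtsw" -> "adgbxtsw" -> "ad" -> "ux"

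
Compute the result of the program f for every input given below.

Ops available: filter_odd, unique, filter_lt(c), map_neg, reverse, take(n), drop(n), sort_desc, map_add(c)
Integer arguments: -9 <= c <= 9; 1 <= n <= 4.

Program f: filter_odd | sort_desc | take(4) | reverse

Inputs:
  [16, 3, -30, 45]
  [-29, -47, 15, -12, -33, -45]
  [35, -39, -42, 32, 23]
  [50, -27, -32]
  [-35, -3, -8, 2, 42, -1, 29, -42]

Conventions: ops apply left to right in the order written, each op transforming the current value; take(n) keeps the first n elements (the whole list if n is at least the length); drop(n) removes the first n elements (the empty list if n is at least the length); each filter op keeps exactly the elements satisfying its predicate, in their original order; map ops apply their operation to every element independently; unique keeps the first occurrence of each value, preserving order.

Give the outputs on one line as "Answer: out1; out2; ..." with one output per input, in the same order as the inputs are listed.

Execution, op by op:
  [16, 3, -30, 45] -> [3, 45] -> [45, 3] -> [45, 3] -> [3, 45]
  [-29, -47, 15, -12, -33, -45] -> [-29, -47, 15, -33, -45] -> [15, -29, -33, -45, -47] -> [15, -29, -33, -45] -> [-45, -33, -29, 15]
  [35, -39, -42, 32, 23] -> [35, -39, 23] -> [35, 23, -39] -> [35, 23, -39] -> [-39, 23, 35]
  [50, -27, -32] -> [-27] -> [-27] -> [-27] -> [-27]
  [-35, -3, -8, 2, 42, -1, 29, -42] -> [-35, -3, -1, 29] -> [29, -1, -3, -35] -> [29, -1, -3, -35] -> [-35, -3, -1, 29]

[3, 45]; [-45, -33, -29, 15]; [-39, 23, 35]; [-27]; [-35, -3, -1, 29]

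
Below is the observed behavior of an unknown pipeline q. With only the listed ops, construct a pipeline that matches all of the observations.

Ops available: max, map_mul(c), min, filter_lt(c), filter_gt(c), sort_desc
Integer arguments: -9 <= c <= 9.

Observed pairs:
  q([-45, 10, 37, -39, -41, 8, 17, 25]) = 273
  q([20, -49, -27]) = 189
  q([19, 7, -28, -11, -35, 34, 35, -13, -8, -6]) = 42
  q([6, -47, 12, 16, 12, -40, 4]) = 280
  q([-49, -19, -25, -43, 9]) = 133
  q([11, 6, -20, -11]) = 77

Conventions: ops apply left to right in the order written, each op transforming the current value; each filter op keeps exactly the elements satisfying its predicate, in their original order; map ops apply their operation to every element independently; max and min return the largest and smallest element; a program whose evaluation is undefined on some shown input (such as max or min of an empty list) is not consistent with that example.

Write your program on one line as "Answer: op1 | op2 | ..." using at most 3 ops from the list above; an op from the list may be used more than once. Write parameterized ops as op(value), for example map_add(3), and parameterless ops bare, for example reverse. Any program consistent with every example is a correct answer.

filter_lt(-3) | map_mul(-7) | min

Check, running the answer program on each example:
  [-45, 10, 37, -39, -41, 8, 17, 25] -> [-45, -39, -41] -> [315, 273, 287] -> 273
  [20, -49, -27] -> [-49, -27] -> [343, 189] -> 189
  [19, 7, -28, -11, -35, 34, 35, -13, -8, -6] -> [-28, -11, -35, -13, -8, -6] -> [196, 77, 245, 91, 56, 42] -> 42
  [6, -47, 12, 16, 12, -40, 4] -> [-47, -40] -> [329, 280] -> 280
  [-49, -19, -25, -43, 9] -> [-49, -19, -25, -43] -> [343, 133, 175, 301] -> 133
  [11, 6, -20, -11] -> [-20, -11] -> [140, 77] -> 77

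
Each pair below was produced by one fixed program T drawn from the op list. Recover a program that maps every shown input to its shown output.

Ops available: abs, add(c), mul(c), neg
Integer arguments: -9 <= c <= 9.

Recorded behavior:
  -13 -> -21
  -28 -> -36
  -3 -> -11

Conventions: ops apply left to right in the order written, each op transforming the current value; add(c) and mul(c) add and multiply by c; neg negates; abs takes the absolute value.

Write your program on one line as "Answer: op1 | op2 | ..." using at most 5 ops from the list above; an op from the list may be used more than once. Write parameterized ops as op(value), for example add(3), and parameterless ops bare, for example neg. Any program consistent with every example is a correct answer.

add(1) | neg | add(9) | neg

Check, running the answer program on each example:
  -13 -> -12 -> 12 -> 21 -> -21
  -28 -> -27 -> 27 -> 36 -> -36
  -3 -> -2 -> 2 -> 11 -> -11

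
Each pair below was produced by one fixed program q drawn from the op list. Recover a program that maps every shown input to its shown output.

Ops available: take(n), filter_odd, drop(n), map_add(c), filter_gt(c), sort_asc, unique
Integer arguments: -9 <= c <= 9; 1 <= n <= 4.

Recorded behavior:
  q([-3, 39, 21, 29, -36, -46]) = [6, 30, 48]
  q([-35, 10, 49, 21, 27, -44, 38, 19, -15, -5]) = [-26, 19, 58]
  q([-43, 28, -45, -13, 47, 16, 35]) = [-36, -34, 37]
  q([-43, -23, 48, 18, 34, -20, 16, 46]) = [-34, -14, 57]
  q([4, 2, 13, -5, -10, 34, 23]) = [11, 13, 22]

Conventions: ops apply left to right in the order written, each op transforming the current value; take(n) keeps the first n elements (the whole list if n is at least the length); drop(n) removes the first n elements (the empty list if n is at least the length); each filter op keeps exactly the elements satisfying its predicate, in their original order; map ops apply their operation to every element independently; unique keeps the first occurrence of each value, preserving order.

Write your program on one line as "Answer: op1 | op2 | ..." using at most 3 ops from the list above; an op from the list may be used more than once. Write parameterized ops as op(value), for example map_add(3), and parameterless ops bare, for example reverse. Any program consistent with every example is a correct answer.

map_add(9) | take(3) | sort_asc

Check, running the answer program on each example:
  [-3, 39, 21, 29, -36, -46] -> [6, 48, 30, 38, -27, -37] -> [6, 48, 30] -> [6, 30, 48]
  [-35, 10, 49, 21, 27, -44, 38, 19, -15, -5] -> [-26, 19, 58, 30, 36, -35, 47, 28, -6, 4] -> [-26, 19, 58] -> [-26, 19, 58]
  [-43, 28, -45, -13, 47, 16, 35] -> [-34, 37, -36, -4, 56, 25, 44] -> [-34, 37, -36] -> [-36, -34, 37]
  [-43, -23, 48, 18, 34, -20, 16, 46] -> [-34, -14, 57, 27, 43, -11, 25, 55] -> [-34, -14, 57] -> [-34, -14, 57]
  [4, 2, 13, -5, -10, 34, 23] -> [13, 11, 22, 4, -1, 43, 32] -> [13, 11, 22] -> [11, 13, 22]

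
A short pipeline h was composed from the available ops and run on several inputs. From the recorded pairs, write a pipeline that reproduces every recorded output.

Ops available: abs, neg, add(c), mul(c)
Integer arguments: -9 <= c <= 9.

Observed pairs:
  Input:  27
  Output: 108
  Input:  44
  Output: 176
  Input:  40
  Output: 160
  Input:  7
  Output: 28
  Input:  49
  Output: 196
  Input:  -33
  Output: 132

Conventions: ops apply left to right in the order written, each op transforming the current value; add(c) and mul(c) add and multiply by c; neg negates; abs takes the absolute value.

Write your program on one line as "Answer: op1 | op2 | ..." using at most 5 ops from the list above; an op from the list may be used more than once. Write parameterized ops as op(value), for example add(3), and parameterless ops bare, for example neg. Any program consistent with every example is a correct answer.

neg | abs | neg | mul(4) | neg

Check, running the answer program on each example:
  27 -> -27 -> 27 -> -27 -> -108 -> 108
  44 -> -44 -> 44 -> -44 -> -176 -> 176
  40 -> -40 -> 40 -> -40 -> -160 -> 160
  7 -> -7 -> 7 -> -7 -> -28 -> 28
  49 -> -49 -> 49 -> -49 -> -196 -> 196
  -33 -> 33 -> 33 -> -33 -> -132 -> 132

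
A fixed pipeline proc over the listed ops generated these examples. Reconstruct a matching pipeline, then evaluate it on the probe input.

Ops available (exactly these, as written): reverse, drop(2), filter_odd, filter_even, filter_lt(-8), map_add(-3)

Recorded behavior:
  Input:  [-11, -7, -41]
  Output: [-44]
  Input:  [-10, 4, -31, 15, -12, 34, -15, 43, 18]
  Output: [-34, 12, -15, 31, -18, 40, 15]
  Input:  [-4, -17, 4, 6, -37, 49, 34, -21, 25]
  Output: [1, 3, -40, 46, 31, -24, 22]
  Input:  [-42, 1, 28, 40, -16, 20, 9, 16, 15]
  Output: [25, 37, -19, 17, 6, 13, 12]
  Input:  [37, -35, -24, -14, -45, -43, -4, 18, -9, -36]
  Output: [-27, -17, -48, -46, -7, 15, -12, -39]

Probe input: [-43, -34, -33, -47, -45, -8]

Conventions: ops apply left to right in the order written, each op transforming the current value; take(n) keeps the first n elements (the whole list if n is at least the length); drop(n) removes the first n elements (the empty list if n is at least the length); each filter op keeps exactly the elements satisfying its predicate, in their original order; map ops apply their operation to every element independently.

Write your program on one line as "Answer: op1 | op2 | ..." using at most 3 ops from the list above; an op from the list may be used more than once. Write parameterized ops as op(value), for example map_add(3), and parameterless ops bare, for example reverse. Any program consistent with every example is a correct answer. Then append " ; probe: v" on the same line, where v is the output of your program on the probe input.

drop(2) | map_add(-3) ; probe: [-36, -50, -48, -11]

Check, running the answer program on each example:
  [-11, -7, -41] -> [-41] -> [-44]
  [-10, 4, -31, 15, -12, 34, -15, 43, 18] -> [-31, 15, -12, 34, -15, 43, 18] -> [-34, 12, -15, 31, -18, 40, 15]
  [-4, -17, 4, 6, -37, 49, 34, -21, 25] -> [4, 6, -37, 49, 34, -21, 25] -> [1, 3, -40, 46, 31, -24, 22]
  [-42, 1, 28, 40, -16, 20, 9, 16, 15] -> [28, 40, -16, 20, 9, 16, 15] -> [25, 37, -19, 17, 6, 13, 12]
  [37, -35, -24, -14, -45, -43, -4, 18, -9, -36] -> [-24, -14, -45, -43, -4, 18, -9, -36] -> [-27, -17, -48, -46, -7, 15, -12, -39]
  probe: [-43, -34, -33, -47, -45, -8] -> [-33, -47, -45, -8] -> [-36, -50, -48, -11]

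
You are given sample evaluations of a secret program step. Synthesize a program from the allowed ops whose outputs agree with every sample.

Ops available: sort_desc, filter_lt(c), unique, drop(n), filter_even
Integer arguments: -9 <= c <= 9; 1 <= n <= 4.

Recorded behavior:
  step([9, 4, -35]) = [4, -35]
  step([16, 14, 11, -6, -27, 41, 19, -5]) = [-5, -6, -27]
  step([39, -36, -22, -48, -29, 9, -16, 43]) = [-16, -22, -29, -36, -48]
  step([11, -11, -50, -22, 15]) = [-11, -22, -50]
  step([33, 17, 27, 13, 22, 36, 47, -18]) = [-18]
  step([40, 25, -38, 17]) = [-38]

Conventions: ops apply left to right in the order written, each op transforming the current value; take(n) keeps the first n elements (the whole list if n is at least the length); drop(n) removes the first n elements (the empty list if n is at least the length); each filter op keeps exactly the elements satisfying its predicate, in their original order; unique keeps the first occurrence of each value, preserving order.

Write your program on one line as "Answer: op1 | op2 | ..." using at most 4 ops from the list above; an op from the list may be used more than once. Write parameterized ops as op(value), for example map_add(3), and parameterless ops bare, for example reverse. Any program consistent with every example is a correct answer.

sort_desc | drop(1) | filter_lt(6)

Check, running the answer program on each example:
  [9, 4, -35] -> [9, 4, -35] -> [4, -35] -> [4, -35]
  [16, 14, 11, -6, -27, 41, 19, -5] -> [41, 19, 16, 14, 11, -5, -6, -27] -> [19, 16, 14, 11, -5, -6, -27] -> [-5, -6, -27]
  [39, -36, -22, -48, -29, 9, -16, 43] -> [43, 39, 9, -16, -22, -29, -36, -48] -> [39, 9, -16, -22, -29, -36, -48] -> [-16, -22, -29, -36, -48]
  [11, -11, -50, -22, 15] -> [15, 11, -11, -22, -50] -> [11, -11, -22, -50] -> [-11, -22, -50]
  [33, 17, 27, 13, 22, 36, 47, -18] -> [47, 36, 33, 27, 22, 17, 13, -18] -> [36, 33, 27, 22, 17, 13, -18] -> [-18]
  [40, 25, -38, 17] -> [40, 25, 17, -38] -> [25, 17, -38] -> [-38]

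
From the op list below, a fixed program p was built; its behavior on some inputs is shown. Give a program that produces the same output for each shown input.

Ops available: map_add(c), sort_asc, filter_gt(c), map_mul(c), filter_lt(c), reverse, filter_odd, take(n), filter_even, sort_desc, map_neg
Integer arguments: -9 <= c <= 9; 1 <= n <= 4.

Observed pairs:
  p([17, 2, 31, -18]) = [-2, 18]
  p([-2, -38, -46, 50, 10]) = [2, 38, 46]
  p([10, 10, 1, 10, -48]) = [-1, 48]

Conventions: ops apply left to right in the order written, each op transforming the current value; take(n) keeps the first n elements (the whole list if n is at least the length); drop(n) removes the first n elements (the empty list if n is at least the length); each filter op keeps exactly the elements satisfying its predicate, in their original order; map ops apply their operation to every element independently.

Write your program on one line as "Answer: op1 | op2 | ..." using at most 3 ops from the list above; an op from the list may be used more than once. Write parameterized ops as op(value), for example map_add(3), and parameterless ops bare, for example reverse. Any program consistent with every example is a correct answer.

sort_desc | filter_lt(4) | map_neg

Check, running the answer program on each example:
  [17, 2, 31, -18] -> [31, 17, 2, -18] -> [2, -18] -> [-2, 18]
  [-2, -38, -46, 50, 10] -> [50, 10, -2, -38, -46] -> [-2, -38, -46] -> [2, 38, 46]
  [10, 10, 1, 10, -48] -> [10, 10, 10, 1, -48] -> [1, -48] -> [-1, 48]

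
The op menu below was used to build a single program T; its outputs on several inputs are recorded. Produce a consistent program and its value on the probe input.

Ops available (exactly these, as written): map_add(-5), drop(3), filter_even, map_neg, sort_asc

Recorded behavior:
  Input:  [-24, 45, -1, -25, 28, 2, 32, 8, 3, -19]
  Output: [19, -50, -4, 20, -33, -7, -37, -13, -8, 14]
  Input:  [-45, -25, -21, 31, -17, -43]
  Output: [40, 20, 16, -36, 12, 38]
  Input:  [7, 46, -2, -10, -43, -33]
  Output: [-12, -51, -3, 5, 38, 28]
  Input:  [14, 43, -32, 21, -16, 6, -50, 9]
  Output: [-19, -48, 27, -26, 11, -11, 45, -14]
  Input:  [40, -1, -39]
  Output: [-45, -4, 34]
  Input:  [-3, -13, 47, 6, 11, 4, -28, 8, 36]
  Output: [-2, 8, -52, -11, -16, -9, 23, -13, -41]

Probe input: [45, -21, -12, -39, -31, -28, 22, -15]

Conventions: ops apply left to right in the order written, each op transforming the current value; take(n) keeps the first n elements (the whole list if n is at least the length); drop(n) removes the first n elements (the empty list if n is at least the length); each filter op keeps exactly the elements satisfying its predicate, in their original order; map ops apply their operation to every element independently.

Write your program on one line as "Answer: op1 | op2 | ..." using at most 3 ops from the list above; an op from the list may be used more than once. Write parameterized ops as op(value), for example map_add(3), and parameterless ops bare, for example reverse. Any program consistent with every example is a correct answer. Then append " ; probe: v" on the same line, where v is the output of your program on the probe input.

map_neg | map_add(-5) ; probe: [-50, 16, 7, 34, 26, 23, -27, 10]

Check, running the answer program on each example:
  [-24, 45, -1, -25, 28, 2, 32, 8, 3, -19] -> [24, -45, 1, 25, -28, -2, -32, -8, -3, 19] -> [19, -50, -4, 20, -33, -7, -37, -13, -8, 14]
  [-45, -25, -21, 31, -17, -43] -> [45, 25, 21, -31, 17, 43] -> [40, 20, 16, -36, 12, 38]
  [7, 46, -2, -10, -43, -33] -> [-7, -46, 2, 10, 43, 33] -> [-12, -51, -3, 5, 38, 28]
  [14, 43, -32, 21, -16, 6, -50, 9] -> [-14, -43, 32, -21, 16, -6, 50, -9] -> [-19, -48, 27, -26, 11, -11, 45, -14]
  [40, -1, -39] -> [-40, 1, 39] -> [-45, -4, 34]
  [-3, -13, 47, 6, 11, 4, -28, 8, 36] -> [3, 13, -47, -6, -11, -4, 28, -8, -36] -> [-2, 8, -52, -11, -16, -9, 23, -13, -41]
  probe: [45, -21, -12, -39, -31, -28, 22, -15] -> [-45, 21, 12, 39, 31, 28, -22, 15] -> [-50, 16, 7, 34, 26, 23, -27, 10]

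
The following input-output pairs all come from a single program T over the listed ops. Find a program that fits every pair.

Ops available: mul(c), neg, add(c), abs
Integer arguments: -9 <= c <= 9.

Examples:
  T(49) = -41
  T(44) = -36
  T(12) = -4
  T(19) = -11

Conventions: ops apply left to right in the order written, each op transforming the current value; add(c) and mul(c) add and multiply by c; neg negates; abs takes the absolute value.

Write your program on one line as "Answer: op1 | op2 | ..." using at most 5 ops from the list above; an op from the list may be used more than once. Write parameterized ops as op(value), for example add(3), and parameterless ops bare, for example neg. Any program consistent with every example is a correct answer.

add(7) | add(-2) | add(-6) | neg | add(7)

Check, running the answer program on each example:
  49 -> 56 -> 54 -> 48 -> -48 -> -41
  44 -> 51 -> 49 -> 43 -> -43 -> -36
  12 -> 19 -> 17 -> 11 -> -11 -> -4
  19 -> 26 -> 24 -> 18 -> -18 -> -11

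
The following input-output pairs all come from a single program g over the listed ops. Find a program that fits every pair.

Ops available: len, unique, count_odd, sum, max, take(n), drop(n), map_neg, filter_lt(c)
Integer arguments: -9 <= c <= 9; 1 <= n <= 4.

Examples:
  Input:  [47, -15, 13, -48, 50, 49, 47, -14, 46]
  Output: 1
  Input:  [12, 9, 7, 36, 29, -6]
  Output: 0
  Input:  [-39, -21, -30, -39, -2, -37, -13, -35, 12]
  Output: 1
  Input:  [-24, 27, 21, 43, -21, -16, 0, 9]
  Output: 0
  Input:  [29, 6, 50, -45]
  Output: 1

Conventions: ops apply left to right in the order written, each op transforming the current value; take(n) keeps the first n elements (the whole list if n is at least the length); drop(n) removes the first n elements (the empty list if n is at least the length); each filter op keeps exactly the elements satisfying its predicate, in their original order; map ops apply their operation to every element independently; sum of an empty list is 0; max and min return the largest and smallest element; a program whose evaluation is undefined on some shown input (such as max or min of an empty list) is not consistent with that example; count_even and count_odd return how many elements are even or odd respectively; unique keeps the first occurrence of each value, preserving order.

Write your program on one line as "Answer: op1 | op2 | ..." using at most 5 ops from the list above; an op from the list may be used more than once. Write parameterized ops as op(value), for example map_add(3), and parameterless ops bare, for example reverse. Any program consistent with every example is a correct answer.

take(4) | take(3) | take(2) | take(1) | count_odd

Check, running the answer program on each example:
  [47, -15, 13, -48, 50, 49, 47, -14, 46] -> [47, -15, 13, -48] -> [47, -15, 13] -> [47, -15] -> [47] -> 1
  [12, 9, 7, 36, 29, -6] -> [12, 9, 7, 36] -> [12, 9, 7] -> [12, 9] -> [12] -> 0
  [-39, -21, -30, -39, -2, -37, -13, -35, 12] -> [-39, -21, -30, -39] -> [-39, -21, -30] -> [-39, -21] -> [-39] -> 1
  [-24, 27, 21, 43, -21, -16, 0, 9] -> [-24, 27, 21, 43] -> [-24, 27, 21] -> [-24, 27] -> [-24] -> 0
  [29, 6, 50, -45] -> [29, 6, 50, -45] -> [29, 6, 50] -> [29, 6] -> [29] -> 1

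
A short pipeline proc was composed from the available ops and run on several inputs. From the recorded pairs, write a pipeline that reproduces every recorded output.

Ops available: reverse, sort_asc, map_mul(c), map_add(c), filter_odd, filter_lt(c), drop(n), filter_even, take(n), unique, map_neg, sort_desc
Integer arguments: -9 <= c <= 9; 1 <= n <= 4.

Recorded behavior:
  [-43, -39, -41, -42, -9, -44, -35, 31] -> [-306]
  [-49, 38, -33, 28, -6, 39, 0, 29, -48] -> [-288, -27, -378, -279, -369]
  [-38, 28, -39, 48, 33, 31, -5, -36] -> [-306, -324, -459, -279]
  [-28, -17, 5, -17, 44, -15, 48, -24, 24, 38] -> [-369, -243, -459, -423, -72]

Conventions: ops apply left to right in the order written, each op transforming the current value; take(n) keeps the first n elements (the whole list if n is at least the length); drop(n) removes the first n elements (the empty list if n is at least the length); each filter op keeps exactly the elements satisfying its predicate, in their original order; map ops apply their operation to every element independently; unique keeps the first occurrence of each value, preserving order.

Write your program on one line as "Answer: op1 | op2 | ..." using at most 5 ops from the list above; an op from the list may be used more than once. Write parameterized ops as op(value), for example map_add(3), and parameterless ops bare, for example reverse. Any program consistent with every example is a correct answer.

map_add(3) | map_mul(-9) | filter_lt(1) | reverse

Check, running the answer program on each example:
  [-43, -39, -41, -42, -9, -44, -35, 31] -> [-40, -36, -38, -39, -6, -41, -32, 34] -> [360, 324, 342, 351, 54, 369, 288, -306] -> [-306] -> [-306]
  [-49, 38, -33, 28, -6, 39, 0, 29, -48] -> [-46, 41, -30, 31, -3, 42, 3, 32, -45] -> [414, -369, 270, -279, 27, -378, -27, -288, 405] -> [-369, -279, -378, -27, -288] -> [-288, -27, -378, -279, -369]
  [-38, 28, -39, 48, 33, 31, -5, -36] -> [-35, 31, -36, 51, 36, 34, -2, -33] -> [315, -279, 324, -459, -324, -306, 18, 297] -> [-279, -459, -324, -306] -> [-306, -324, -459, -279]
  [-28, -17, 5, -17, 44, -15, 48, -24, 24, 38] -> [-25, -14, 8, -14, 47, -12, 51, -21, 27, 41] -> [225, 126, -72, 126, -423, 108, -459, 189, -243, -369] -> [-72, -423, -459, -243, -369] -> [-369, -243, -459, -423, -72]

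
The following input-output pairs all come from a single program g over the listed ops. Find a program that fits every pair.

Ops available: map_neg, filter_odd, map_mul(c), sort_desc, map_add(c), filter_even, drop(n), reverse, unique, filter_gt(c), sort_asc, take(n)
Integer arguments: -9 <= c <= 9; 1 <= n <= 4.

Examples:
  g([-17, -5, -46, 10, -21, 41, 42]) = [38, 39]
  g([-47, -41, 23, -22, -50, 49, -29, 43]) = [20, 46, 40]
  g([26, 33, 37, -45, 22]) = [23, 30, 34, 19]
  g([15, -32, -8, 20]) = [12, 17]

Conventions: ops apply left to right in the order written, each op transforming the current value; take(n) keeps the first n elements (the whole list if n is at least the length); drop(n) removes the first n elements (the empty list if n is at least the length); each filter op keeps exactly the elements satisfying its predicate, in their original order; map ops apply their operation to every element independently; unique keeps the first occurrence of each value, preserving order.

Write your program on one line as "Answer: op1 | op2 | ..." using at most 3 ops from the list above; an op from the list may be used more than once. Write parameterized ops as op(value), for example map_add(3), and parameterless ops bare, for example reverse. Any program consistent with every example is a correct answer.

map_add(-3) | filter_gt(9)

Check, running the answer program on each example:
  [-17, -5, -46, 10, -21, 41, 42] -> [-20, -8, -49, 7, -24, 38, 39] -> [38, 39]
  [-47, -41, 23, -22, -50, 49, -29, 43] -> [-50, -44, 20, -25, -53, 46, -32, 40] -> [20, 46, 40]
  [26, 33, 37, -45, 22] -> [23, 30, 34, -48, 19] -> [23, 30, 34, 19]
  [15, -32, -8, 20] -> [12, -35, -11, 17] -> [12, 17]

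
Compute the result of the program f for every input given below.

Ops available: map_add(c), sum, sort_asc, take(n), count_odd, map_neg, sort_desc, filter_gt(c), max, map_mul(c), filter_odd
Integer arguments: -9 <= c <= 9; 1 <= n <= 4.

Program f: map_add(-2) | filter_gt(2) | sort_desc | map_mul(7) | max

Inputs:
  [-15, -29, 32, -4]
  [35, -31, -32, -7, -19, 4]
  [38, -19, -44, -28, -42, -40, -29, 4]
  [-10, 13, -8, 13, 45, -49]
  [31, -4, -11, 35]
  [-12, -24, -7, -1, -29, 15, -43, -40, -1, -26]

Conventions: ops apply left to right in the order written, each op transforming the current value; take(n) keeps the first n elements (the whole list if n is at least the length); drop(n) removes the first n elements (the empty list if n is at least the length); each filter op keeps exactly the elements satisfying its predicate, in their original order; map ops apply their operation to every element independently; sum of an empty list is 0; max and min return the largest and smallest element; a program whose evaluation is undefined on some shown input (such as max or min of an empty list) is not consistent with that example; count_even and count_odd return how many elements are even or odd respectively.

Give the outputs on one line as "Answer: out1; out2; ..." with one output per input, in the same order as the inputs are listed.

210; 231; 252; 301; 231; 91

Execution, op by op:
  [-15, -29, 32, -4] -> [-17, -31, 30, -6] -> [30] -> [30] -> [210] -> 210
  [35, -31, -32, -7, -19, 4] -> [33, -33, -34, -9, -21, 2] -> [33] -> [33] -> [231] -> 231
  [38, -19, -44, -28, -42, -40, -29, 4] -> [36, -21, -46, -30, -44, -42, -31, 2] -> [36] -> [36] -> [252] -> 252
  [-10, 13, -8, 13, 45, -49] -> [-12, 11, -10, 11, 43, -51] -> [11, 11, 43] -> [43, 11, 11] -> [301, 77, 77] -> 301
  [31, -4, -11, 35] -> [29, -6, -13, 33] -> [29, 33] -> [33, 29] -> [231, 203] -> 231
  [-12, -24, -7, -1, -29, 15, -43, -40, -1, -26] -> [-14, -26, -9, -3, -31, 13, -45, -42, -3, -28] -> [13] -> [13] -> [91] -> 91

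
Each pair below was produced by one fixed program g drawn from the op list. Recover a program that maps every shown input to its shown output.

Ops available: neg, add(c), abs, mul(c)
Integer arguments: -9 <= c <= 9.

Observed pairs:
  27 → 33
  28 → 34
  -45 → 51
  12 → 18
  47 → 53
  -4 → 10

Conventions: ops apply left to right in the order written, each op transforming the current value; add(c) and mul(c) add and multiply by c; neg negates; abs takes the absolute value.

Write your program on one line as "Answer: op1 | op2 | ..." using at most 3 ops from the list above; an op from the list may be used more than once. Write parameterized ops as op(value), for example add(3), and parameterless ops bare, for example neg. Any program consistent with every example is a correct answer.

abs | add(7) | add(-1)

Check, running the answer program on each example:
  27 -> 27 -> 34 -> 33
  28 -> 28 -> 35 -> 34
  -45 -> 45 -> 52 -> 51
  12 -> 12 -> 19 -> 18
  47 -> 47 -> 54 -> 53
  -4 -> 4 -> 11 -> 10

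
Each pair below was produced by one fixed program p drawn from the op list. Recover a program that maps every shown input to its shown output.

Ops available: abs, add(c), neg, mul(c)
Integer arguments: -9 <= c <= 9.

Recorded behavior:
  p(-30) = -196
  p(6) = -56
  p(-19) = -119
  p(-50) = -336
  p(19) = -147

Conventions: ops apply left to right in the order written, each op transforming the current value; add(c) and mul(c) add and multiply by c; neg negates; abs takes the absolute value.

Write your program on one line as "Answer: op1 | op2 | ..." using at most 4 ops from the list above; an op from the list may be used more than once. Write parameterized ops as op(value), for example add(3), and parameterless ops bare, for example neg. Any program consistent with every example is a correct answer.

add(2) | abs | mul(-7)

Check, running the answer program on each example:
  -30 -> -28 -> 28 -> -196
  6 -> 8 -> 8 -> -56
  -19 -> -17 -> 17 -> -119
  -50 -> -48 -> 48 -> -336
  19 -> 21 -> 21 -> -147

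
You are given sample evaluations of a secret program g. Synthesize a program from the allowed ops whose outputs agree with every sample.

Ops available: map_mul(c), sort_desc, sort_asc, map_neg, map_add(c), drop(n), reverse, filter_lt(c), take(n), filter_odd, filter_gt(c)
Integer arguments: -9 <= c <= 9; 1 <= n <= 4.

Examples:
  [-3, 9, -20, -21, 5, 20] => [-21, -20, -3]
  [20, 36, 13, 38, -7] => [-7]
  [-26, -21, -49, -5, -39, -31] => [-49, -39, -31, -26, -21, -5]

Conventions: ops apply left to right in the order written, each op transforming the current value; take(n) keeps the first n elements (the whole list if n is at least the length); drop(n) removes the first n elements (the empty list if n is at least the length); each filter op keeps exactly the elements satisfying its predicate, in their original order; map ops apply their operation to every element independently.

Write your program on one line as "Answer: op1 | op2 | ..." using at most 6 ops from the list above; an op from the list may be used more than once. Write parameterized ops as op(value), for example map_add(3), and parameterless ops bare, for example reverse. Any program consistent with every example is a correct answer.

reverse | filter_lt(7) | sort_desc | sort_asc | filter_lt(5)

Check, running the answer program on each example:
  [-3, 9, -20, -21, 5, 20] -> [20, 5, -21, -20, 9, -3] -> [5, -21, -20, -3] -> [5, -3, -20, -21] -> [-21, -20, -3, 5] -> [-21, -20, -3]
  [20, 36, 13, 38, -7] -> [-7, 38, 13, 36, 20] -> [-7] -> [-7] -> [-7] -> [-7]
  [-26, -21, -49, -5, -39, -31] -> [-31, -39, -5, -49, -21, -26] -> [-31, -39, -5, -49, -21, -26] -> [-5, -21, -26, -31, -39, -49] -> [-49, -39, -31, -26, -21, -5] -> [-49, -39, -31, -26, -21, -5]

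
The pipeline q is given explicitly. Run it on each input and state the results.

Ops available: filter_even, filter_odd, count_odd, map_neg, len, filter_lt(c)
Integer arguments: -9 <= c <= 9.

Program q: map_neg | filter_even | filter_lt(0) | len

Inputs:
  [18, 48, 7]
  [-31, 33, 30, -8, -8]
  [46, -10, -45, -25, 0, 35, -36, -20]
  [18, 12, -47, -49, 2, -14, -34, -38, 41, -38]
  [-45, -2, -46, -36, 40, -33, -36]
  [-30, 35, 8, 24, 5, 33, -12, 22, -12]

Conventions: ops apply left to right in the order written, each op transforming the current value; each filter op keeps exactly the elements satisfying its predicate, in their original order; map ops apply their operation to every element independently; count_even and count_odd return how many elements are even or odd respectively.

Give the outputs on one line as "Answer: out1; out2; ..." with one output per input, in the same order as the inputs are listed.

2; 1; 1; 3; 1; 3

Execution, op by op:
  [18, 48, 7] -> [-18, -48, -7] -> [-18, -48] -> [-18, -48] -> 2
  [-31, 33, 30, -8, -8] -> [31, -33, -30, 8, 8] -> [-30, 8, 8] -> [-30] -> 1
  [46, -10, -45, -25, 0, 35, -36, -20] -> [-46, 10, 45, 25, 0, -35, 36, 20] -> [-46, 10, 0, 36, 20] -> [-46] -> 1
  [18, 12, -47, -49, 2, -14, -34, -38, 41, -38] -> [-18, -12, 47, 49, -2, 14, 34, 38, -41, 38] -> [-18, -12, -2, 14, 34, 38, 38] -> [-18, -12, -2] -> 3
  [-45, -2, -46, -36, 40, -33, -36] -> [45, 2, 46, 36, -40, 33, 36] -> [2, 46, 36, -40, 36] -> [-40] -> 1
  [-30, 35, 8, 24, 5, 33, -12, 22, -12] -> [30, -35, -8, -24, -5, -33, 12, -22, 12] -> [30, -8, -24, 12, -22, 12] -> [-8, -24, -22] -> 3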